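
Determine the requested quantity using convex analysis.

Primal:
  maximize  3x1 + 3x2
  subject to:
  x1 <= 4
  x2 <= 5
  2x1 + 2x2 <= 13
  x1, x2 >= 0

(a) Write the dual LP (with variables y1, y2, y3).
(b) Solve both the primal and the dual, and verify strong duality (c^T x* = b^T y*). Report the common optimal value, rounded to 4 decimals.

The standard primal-dual pair for 'max c^T x s.t. A x <= b, x >= 0' is:
  Dual:  min b^T y  s.t.  A^T y >= c,  y >= 0.

So the dual LP is:
  minimize  4y1 + 5y2 + 13y3
  subject to:
    y1 + 2y3 >= 3
    y2 + 2y3 >= 3
    y1, y2, y3 >= 0

Solving the primal: x* = (1.5, 5).
  primal value c^T x* = 19.5.
Solving the dual: y* = (0, 0, 1.5).
  dual value b^T y* = 19.5.
Strong duality: c^T x* = b^T y*. Confirmed.

19.5


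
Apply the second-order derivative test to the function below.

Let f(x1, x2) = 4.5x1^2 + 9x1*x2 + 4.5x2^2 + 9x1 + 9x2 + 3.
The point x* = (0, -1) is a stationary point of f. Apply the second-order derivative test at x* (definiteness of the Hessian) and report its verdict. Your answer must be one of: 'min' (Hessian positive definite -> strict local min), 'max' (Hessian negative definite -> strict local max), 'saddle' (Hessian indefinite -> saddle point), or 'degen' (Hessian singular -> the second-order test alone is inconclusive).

Compute the Hessian H = grad^2 f:
  H = [[9, 9], [9, 9]]
Verify stationarity: grad f(x*) = H x* + g = (0, 0).
Eigenvalues of H: 0, 18.
H has a zero eigenvalue (singular; positive semidefinite but not definite), so H is neither positive definite, negative definite, nor indefinite. The second-order test alone is inconclusive -> degen.
(Indeed, f is constant along the null direction of H through x*, so x* is not a strict local extremum.)

degen


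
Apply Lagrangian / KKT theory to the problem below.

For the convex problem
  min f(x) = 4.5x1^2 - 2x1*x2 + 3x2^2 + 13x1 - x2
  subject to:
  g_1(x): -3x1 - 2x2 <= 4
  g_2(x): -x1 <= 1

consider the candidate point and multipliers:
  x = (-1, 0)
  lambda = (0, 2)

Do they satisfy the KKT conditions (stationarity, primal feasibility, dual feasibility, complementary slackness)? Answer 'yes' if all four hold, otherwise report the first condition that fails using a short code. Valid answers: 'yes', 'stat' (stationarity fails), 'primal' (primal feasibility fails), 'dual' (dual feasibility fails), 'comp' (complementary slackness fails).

Gradient of f: grad f(x) = Q x + c = (4, 1)
Constraint values g_i(x) = a_i^T x - b_i:
  g_1((-1, 0)) = -1
  g_2((-1, 0)) = 0
Stationarity residual: grad f(x) + sum_i lambda_i a_i = (2, 1)
  -> stationarity FAILS
Primal feasibility (all g_i <= 0): OK
Dual feasibility (all lambda_i >= 0): OK
Complementary slackness (lambda_i * g_i(x) = 0 for all i): OK

Verdict: the first failing condition is stationarity -> stat.

stat


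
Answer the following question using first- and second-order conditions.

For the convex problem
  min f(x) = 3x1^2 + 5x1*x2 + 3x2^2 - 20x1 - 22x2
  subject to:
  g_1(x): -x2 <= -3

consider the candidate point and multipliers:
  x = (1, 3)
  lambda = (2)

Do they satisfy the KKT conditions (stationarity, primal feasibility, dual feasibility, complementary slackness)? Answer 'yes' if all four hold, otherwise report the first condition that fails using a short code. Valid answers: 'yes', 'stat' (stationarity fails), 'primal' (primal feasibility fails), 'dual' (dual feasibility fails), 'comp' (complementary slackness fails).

Gradient of f: grad f(x) = Q x + c = (1, 1)
Constraint values g_i(x) = a_i^T x - b_i:
  g_1((1, 3)) = 0
Stationarity residual: grad f(x) + sum_i lambda_i a_i = (1, -1)
  -> stationarity FAILS
Primal feasibility (all g_i <= 0): OK
Dual feasibility (all lambda_i >= 0): OK
Complementary slackness (lambda_i * g_i(x) = 0 for all i): OK

Verdict: the first failing condition is stationarity -> stat.

stat


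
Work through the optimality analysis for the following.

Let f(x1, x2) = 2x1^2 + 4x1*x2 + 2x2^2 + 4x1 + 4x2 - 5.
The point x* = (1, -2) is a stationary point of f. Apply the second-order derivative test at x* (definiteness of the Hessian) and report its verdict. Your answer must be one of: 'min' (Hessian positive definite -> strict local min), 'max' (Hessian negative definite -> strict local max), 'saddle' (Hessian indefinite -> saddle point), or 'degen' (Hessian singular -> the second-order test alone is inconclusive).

Compute the Hessian H = grad^2 f:
  H = [[4, 4], [4, 4]]
Verify stationarity: grad f(x*) = H x* + g = (0, 0).
Eigenvalues of H: 0, 8.
H has a zero eigenvalue (singular; positive semidefinite but not definite), so H is neither positive definite, negative definite, nor indefinite. The second-order test alone is inconclusive -> degen.
(Indeed, f is constant along the null direction of H through x*, so x* is not a strict local extremum.)

degen


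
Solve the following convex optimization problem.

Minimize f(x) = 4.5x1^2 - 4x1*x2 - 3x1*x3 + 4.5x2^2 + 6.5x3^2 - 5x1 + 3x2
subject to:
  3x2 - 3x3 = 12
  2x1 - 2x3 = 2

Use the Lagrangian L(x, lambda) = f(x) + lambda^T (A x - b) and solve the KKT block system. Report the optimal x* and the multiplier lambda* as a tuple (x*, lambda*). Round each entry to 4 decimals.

Form the Lagrangian:
  L(x, lambda) = (1/2) x^T Q x + c^T x + lambda^T (A x - b)
Stationarity (grad_x L = 0): Q x + c + A^T lambda = 0.
Primal feasibility: A x = b.

This gives the KKT block system:
  [ Q   A^T ] [ x     ]   [-c ]
  [ A    0  ] [ lambda ] = [ b ]

Solving the linear system:
  x*      = (-0.1765, 2.8235, -1.1765)
  lambda* = (-9.7059, 7.1765)
  f(x*)   = 55.7353

x* = (-0.1765, 2.8235, -1.1765), lambda* = (-9.7059, 7.1765)


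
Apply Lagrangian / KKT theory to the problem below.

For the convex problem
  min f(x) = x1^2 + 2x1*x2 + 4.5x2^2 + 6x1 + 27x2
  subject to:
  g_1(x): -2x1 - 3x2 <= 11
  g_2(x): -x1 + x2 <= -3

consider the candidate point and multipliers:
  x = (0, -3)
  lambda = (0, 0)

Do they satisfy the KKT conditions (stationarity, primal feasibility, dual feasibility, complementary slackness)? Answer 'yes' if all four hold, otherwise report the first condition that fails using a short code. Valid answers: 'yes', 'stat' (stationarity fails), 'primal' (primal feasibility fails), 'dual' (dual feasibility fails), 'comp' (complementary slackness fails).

Gradient of f: grad f(x) = Q x + c = (0, 0)
Constraint values g_i(x) = a_i^T x - b_i:
  g_1((0, -3)) = -2
  g_2((0, -3)) = 0
Stationarity residual: grad f(x) + sum_i lambda_i a_i = (0, 0)
  -> stationarity OK
Primal feasibility (all g_i <= 0): OK
Dual feasibility (all lambda_i >= 0): OK
Complementary slackness (lambda_i * g_i(x) = 0 for all i): OK

Verdict: yes, KKT holds.

yes


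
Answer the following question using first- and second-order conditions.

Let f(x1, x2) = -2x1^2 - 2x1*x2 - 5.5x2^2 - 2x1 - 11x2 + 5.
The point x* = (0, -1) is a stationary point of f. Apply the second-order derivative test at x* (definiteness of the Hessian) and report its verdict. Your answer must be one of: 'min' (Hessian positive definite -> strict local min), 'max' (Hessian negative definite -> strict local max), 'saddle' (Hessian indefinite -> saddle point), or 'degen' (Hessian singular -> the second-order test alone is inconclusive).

Compute the Hessian H = grad^2 f:
  H = [[-4, -2], [-2, -11]]
Verify stationarity: grad f(x*) = H x* + g = (0, 0).
Eigenvalues of H: -11.5311, -3.4689.
Both eigenvalues < 0, so H is negative definite -> x* is a strict local max.

max


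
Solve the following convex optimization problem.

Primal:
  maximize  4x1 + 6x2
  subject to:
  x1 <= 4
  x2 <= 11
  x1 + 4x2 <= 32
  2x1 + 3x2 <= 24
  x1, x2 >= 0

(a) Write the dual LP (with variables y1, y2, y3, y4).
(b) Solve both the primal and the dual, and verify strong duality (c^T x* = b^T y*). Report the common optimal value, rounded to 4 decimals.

The standard primal-dual pair for 'max c^T x s.t. A x <= b, x >= 0' is:
  Dual:  min b^T y  s.t.  A^T y >= c,  y >= 0.

So the dual LP is:
  minimize  4y1 + 11y2 + 32y3 + 24y4
  subject to:
    y1 + y3 + 2y4 >= 4
    y2 + 4y3 + 3y4 >= 6
    y1, y2, y3, y4 >= 0

Solving the primal: x* = (4, 5.3333).
  primal value c^T x* = 48.
Solving the dual: y* = (0, 0, 0, 2).
  dual value b^T y* = 48.
Strong duality: c^T x* = b^T y*. Confirmed.

48


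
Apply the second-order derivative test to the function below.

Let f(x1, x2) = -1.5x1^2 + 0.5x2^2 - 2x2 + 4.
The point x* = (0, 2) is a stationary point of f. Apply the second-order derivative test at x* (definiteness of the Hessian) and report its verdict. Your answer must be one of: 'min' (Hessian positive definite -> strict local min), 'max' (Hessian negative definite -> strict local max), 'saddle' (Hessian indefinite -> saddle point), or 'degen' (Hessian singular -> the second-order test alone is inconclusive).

Compute the Hessian H = grad^2 f:
  H = [[-3, 0], [0, 1]]
Verify stationarity: grad f(x*) = H x* + g = (0, 0).
Eigenvalues of H: -3, 1.
Eigenvalues have mixed signs, so H is indefinite -> x* is a saddle point.

saddle


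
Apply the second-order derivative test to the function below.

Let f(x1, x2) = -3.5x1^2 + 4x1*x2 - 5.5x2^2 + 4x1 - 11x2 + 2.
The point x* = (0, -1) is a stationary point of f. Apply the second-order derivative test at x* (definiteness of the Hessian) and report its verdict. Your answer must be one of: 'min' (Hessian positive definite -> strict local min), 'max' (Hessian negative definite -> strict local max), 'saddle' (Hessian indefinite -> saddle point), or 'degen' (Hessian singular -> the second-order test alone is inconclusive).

Compute the Hessian H = grad^2 f:
  H = [[-7, 4], [4, -11]]
Verify stationarity: grad f(x*) = H x* + g = (0, 0).
Eigenvalues of H: -13.4721, -4.5279.
Both eigenvalues < 0, so H is negative definite -> x* is a strict local max.

max


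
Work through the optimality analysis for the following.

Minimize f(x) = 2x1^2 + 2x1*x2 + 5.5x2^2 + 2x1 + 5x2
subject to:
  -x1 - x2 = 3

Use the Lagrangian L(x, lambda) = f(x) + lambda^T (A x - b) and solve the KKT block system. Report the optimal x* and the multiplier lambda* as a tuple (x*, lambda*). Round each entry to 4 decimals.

Form the Lagrangian:
  L(x, lambda) = (1/2) x^T Q x + c^T x + lambda^T (A x - b)
Stationarity (grad_x L = 0): Q x + c + A^T lambda = 0.
Primal feasibility: A x = b.

This gives the KKT block system:
  [ Q   A^T ] [ x     ]   [-c ]
  [ A    0  ] [ lambda ] = [ b ]

Solving the linear system:
  x*      = (-2.1818, -0.8182)
  lambda* = (-8.3636)
  f(x*)   = 8.3182

x* = (-2.1818, -0.8182), lambda* = (-8.3636)


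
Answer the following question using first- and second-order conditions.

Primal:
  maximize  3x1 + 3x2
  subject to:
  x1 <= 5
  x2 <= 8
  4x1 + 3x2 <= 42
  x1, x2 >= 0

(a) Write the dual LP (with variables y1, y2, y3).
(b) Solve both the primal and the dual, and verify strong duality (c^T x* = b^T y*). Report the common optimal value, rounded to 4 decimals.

The standard primal-dual pair for 'max c^T x s.t. A x <= b, x >= 0' is:
  Dual:  min b^T y  s.t.  A^T y >= c,  y >= 0.

So the dual LP is:
  minimize  5y1 + 8y2 + 42y3
  subject to:
    y1 + 4y3 >= 3
    y2 + 3y3 >= 3
    y1, y2, y3 >= 0

Solving the primal: x* = (4.5, 8).
  primal value c^T x* = 37.5.
Solving the dual: y* = (0, 0.75, 0.75).
  dual value b^T y* = 37.5.
Strong duality: c^T x* = b^T y*. Confirmed.

37.5


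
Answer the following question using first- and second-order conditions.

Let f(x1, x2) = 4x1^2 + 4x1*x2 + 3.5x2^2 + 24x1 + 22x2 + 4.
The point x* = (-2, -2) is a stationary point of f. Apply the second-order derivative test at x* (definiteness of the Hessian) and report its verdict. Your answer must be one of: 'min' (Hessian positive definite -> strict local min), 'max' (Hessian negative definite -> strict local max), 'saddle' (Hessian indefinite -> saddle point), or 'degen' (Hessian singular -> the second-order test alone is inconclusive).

Compute the Hessian H = grad^2 f:
  H = [[8, 4], [4, 7]]
Verify stationarity: grad f(x*) = H x* + g = (0, 0).
Eigenvalues of H: 3.4689, 11.5311.
Both eigenvalues > 0, so H is positive definite -> x* is a strict local min.

min


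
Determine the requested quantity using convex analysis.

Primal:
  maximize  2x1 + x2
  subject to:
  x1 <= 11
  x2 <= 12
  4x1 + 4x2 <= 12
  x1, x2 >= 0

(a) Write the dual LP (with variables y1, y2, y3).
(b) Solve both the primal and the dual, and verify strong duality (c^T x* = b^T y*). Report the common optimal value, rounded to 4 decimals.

The standard primal-dual pair for 'max c^T x s.t. A x <= b, x >= 0' is:
  Dual:  min b^T y  s.t.  A^T y >= c,  y >= 0.

So the dual LP is:
  minimize  11y1 + 12y2 + 12y3
  subject to:
    y1 + 4y3 >= 2
    y2 + 4y3 >= 1
    y1, y2, y3 >= 0

Solving the primal: x* = (3, 0).
  primal value c^T x* = 6.
Solving the dual: y* = (0, 0, 0.5).
  dual value b^T y* = 6.
Strong duality: c^T x* = b^T y*. Confirmed.

6


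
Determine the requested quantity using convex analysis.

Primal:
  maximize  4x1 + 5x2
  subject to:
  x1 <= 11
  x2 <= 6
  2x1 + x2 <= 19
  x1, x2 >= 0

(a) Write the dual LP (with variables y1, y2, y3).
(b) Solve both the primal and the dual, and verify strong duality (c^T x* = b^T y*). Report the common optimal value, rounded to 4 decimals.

The standard primal-dual pair for 'max c^T x s.t. A x <= b, x >= 0' is:
  Dual:  min b^T y  s.t.  A^T y >= c,  y >= 0.

So the dual LP is:
  minimize  11y1 + 6y2 + 19y3
  subject to:
    y1 + 2y3 >= 4
    y2 + y3 >= 5
    y1, y2, y3 >= 0

Solving the primal: x* = (6.5, 6).
  primal value c^T x* = 56.
Solving the dual: y* = (0, 3, 2).
  dual value b^T y* = 56.
Strong duality: c^T x* = b^T y*. Confirmed.

56


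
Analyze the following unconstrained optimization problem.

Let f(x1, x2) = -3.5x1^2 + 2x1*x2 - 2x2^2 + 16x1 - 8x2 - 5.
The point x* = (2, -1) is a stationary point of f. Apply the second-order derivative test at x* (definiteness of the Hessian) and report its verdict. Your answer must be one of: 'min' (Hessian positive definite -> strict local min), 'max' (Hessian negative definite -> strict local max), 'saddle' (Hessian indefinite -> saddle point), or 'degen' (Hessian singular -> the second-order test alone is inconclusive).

Compute the Hessian H = grad^2 f:
  H = [[-7, 2], [2, -4]]
Verify stationarity: grad f(x*) = H x* + g = (0, 0).
Eigenvalues of H: -8, -3.
Both eigenvalues < 0, so H is negative definite -> x* is a strict local max.

max


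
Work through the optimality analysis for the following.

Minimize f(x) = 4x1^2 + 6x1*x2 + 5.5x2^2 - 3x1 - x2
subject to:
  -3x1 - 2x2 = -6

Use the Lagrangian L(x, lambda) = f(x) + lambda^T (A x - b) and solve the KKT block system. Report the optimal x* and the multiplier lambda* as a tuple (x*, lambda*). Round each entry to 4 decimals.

Form the Lagrangian:
  L(x, lambda) = (1/2) x^T Q x + c^T x + lambda^T (A x - b)
Stationarity (grad_x L = 0): Q x + c + A^T lambda = 0.
Primal feasibility: A x = b.

This gives the KKT block system:
  [ Q   A^T ] [ x     ]   [-c ]
  [ A    0  ] [ lambda ] = [ b ]

Solving the linear system:
  x*      = (2.2373, -0.3559)
  lambda* = (4.2542)
  f(x*)   = 9.5847

x* = (2.2373, -0.3559), lambda* = (4.2542)


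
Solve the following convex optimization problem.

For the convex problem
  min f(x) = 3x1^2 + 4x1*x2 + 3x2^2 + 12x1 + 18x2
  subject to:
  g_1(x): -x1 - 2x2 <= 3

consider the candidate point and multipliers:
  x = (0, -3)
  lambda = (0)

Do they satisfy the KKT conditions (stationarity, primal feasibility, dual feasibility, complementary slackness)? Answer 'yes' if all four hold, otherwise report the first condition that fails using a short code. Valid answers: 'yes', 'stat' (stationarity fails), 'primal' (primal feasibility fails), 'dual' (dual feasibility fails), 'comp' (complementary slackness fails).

Gradient of f: grad f(x) = Q x + c = (0, 0)
Constraint values g_i(x) = a_i^T x - b_i:
  g_1((0, -3)) = 3
Stationarity residual: grad f(x) + sum_i lambda_i a_i = (0, 0)
  -> stationarity OK
Primal feasibility (all g_i <= 0): FAILS
Dual feasibility (all lambda_i >= 0): OK
Complementary slackness (lambda_i * g_i(x) = 0 for all i): OK

Verdict: the first failing condition is primal_feasibility -> primal.

primal


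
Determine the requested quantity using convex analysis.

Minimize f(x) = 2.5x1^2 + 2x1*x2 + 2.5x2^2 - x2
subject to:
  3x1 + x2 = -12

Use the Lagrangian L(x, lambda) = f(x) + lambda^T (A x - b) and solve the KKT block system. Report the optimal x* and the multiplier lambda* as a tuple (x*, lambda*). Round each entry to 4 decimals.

Form the Lagrangian:
  L(x, lambda) = (1/2) x^T Q x + c^T x + lambda^T (A x - b)
Stationarity (grad_x L = 0): Q x + c + A^T lambda = 0.
Primal feasibility: A x = b.

This gives the KKT block system:
  [ Q   A^T ] [ x     ]   [-c ]
  [ A    0  ] [ lambda ] = [ b ]

Solving the linear system:
  x*      = (-4.1842, 0.5526)
  lambda* = (6.6053)
  f(x*)   = 39.3553

x* = (-4.1842, 0.5526), lambda* = (6.6053)


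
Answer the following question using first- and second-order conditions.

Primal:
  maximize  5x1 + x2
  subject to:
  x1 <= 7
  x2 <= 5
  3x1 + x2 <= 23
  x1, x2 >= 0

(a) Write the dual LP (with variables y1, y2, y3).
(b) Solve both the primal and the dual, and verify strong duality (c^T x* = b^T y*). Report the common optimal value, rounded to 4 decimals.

The standard primal-dual pair for 'max c^T x s.t. A x <= b, x >= 0' is:
  Dual:  min b^T y  s.t.  A^T y >= c,  y >= 0.

So the dual LP is:
  minimize  7y1 + 5y2 + 23y3
  subject to:
    y1 + 3y3 >= 5
    y2 + y3 >= 1
    y1, y2, y3 >= 0

Solving the primal: x* = (7, 2).
  primal value c^T x* = 37.
Solving the dual: y* = (2, 0, 1).
  dual value b^T y* = 37.
Strong duality: c^T x* = b^T y*. Confirmed.

37


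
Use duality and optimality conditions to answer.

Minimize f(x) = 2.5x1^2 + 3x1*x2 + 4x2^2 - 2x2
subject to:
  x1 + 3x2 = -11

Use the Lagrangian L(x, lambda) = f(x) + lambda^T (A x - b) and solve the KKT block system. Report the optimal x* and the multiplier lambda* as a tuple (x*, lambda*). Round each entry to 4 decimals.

Form the Lagrangian:
  L(x, lambda) = (1/2) x^T Q x + c^T x + lambda^T (A x - b)
Stationarity (grad_x L = 0): Q x + c + A^T lambda = 0.
Primal feasibility: A x = b.

This gives the KKT block system:
  [ Q   A^T ] [ x     ]   [-c ]
  [ A    0  ] [ lambda ] = [ b ]

Solving the linear system:
  x*      = (0.1429, -3.7143)
  lambda* = (10.4286)
  f(x*)   = 61.0714

x* = (0.1429, -3.7143), lambda* = (10.4286)


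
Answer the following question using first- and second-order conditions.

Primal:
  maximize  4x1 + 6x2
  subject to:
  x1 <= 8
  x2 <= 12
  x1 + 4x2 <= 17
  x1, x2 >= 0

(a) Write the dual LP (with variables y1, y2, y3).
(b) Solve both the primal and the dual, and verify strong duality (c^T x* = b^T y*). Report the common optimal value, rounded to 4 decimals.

The standard primal-dual pair for 'max c^T x s.t. A x <= b, x >= 0' is:
  Dual:  min b^T y  s.t.  A^T y >= c,  y >= 0.

So the dual LP is:
  minimize  8y1 + 12y2 + 17y3
  subject to:
    y1 + y3 >= 4
    y2 + 4y3 >= 6
    y1, y2, y3 >= 0

Solving the primal: x* = (8, 2.25).
  primal value c^T x* = 45.5.
Solving the dual: y* = (2.5, 0, 1.5).
  dual value b^T y* = 45.5.
Strong duality: c^T x* = b^T y*. Confirmed.

45.5


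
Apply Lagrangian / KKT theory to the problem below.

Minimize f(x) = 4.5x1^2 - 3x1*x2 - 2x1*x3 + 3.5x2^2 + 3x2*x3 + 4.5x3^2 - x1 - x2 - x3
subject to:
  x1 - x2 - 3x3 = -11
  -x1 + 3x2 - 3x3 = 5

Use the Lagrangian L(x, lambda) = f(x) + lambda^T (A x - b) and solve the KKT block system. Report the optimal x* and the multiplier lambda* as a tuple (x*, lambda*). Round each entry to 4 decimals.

Form the Lagrangian:
  L(x, lambda) = (1/2) x^T Q x + c^T x + lambda^T (A x - b)
Stationarity (grad_x L = 0): Q x + c + A^T lambda = 0.
Primal feasibility: A x = b.

This gives the KKT block system:
  [ Q   A^T ] [ x     ]   [-c ]
  [ A    0  ] [ lambda ] = [ b ]

Solving the linear system:
  x*      = (-0.5957, 3.7021, 2.234)
  lambda* = (16.2021, -5.734)
  f(x*)   = 100.7766

x* = (-0.5957, 3.7021, 2.234), lambda* = (16.2021, -5.734)


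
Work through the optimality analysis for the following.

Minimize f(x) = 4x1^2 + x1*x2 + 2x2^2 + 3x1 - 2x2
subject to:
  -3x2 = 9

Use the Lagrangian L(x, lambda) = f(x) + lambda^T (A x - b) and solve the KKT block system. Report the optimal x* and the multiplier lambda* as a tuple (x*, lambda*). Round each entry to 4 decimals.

Form the Lagrangian:
  L(x, lambda) = (1/2) x^T Q x + c^T x + lambda^T (A x - b)
Stationarity (grad_x L = 0): Q x + c + A^T lambda = 0.
Primal feasibility: A x = b.

This gives the KKT block system:
  [ Q   A^T ] [ x     ]   [-c ]
  [ A    0  ] [ lambda ] = [ b ]

Solving the linear system:
  x*      = (0, -3)
  lambda* = (-4.6667)
  f(x*)   = 24

x* = (0, -3), lambda* = (-4.6667)


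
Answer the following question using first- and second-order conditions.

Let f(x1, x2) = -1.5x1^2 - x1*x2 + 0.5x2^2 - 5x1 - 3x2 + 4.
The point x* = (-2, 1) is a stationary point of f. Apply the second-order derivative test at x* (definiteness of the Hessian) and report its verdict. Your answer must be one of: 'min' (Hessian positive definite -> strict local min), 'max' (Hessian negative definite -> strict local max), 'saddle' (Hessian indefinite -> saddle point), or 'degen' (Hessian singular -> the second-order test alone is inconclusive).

Compute the Hessian H = grad^2 f:
  H = [[-3, -1], [-1, 1]]
Verify stationarity: grad f(x*) = H x* + g = (0, 0).
Eigenvalues of H: -3.2361, 1.2361.
Eigenvalues have mixed signs, so H is indefinite -> x* is a saddle point.

saddle


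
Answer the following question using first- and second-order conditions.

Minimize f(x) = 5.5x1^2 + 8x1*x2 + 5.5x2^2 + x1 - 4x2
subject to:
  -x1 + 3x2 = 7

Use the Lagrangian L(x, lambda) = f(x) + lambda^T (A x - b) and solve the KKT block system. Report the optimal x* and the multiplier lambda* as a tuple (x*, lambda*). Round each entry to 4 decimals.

Form the Lagrangian:
  L(x, lambda) = (1/2) x^T Q x + c^T x + lambda^T (A x - b)
Stationarity (grad_x L = 0): Q x + c + A^T lambda = 0.
Primal feasibility: A x = b.

This gives the KKT block system:
  [ Q   A^T ] [ x     ]   [-c ]
  [ A    0  ] [ lambda ] = [ b ]

Solving the linear system:
  x*      = (-1.5316, 1.8228)
  lambda* = (-1.2658)
  f(x*)   = 0.019

x* = (-1.5316, 1.8228), lambda* = (-1.2658)


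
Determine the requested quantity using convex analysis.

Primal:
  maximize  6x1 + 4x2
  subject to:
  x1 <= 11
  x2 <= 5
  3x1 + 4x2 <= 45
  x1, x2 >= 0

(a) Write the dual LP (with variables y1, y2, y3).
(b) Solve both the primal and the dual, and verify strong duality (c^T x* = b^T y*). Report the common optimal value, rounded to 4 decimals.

The standard primal-dual pair for 'max c^T x s.t. A x <= b, x >= 0' is:
  Dual:  min b^T y  s.t.  A^T y >= c,  y >= 0.

So the dual LP is:
  minimize  11y1 + 5y2 + 45y3
  subject to:
    y1 + 3y3 >= 6
    y2 + 4y3 >= 4
    y1, y2, y3 >= 0

Solving the primal: x* = (11, 3).
  primal value c^T x* = 78.
Solving the dual: y* = (3, 0, 1).
  dual value b^T y* = 78.
Strong duality: c^T x* = b^T y*. Confirmed.

78


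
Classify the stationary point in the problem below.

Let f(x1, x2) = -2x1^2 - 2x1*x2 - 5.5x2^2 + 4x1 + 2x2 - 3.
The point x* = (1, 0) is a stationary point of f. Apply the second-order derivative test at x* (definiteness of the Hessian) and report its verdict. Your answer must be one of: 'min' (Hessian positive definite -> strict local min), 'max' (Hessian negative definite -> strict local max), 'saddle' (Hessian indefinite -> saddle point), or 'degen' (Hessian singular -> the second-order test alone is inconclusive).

Compute the Hessian H = grad^2 f:
  H = [[-4, -2], [-2, -11]]
Verify stationarity: grad f(x*) = H x* + g = (0, 0).
Eigenvalues of H: -11.5311, -3.4689.
Both eigenvalues < 0, so H is negative definite -> x* is a strict local max.

max


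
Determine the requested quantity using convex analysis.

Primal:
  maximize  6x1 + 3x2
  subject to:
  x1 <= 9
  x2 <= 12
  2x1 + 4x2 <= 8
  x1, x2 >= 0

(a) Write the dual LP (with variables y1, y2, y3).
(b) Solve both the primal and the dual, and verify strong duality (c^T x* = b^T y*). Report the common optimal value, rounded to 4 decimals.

The standard primal-dual pair for 'max c^T x s.t. A x <= b, x >= 0' is:
  Dual:  min b^T y  s.t.  A^T y >= c,  y >= 0.

So the dual LP is:
  minimize  9y1 + 12y2 + 8y3
  subject to:
    y1 + 2y3 >= 6
    y2 + 4y3 >= 3
    y1, y2, y3 >= 0

Solving the primal: x* = (4, 0).
  primal value c^T x* = 24.
Solving the dual: y* = (0, 0, 3).
  dual value b^T y* = 24.
Strong duality: c^T x* = b^T y*. Confirmed.

24


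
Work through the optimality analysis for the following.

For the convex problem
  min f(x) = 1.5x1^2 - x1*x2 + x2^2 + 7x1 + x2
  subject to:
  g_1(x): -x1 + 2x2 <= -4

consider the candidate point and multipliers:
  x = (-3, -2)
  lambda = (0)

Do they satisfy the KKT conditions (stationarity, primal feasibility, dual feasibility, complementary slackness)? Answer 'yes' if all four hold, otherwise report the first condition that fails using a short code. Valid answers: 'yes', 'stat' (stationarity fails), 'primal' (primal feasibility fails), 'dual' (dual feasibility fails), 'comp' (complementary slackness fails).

Gradient of f: grad f(x) = Q x + c = (0, 0)
Constraint values g_i(x) = a_i^T x - b_i:
  g_1((-3, -2)) = 3
Stationarity residual: grad f(x) + sum_i lambda_i a_i = (0, 0)
  -> stationarity OK
Primal feasibility (all g_i <= 0): FAILS
Dual feasibility (all lambda_i >= 0): OK
Complementary slackness (lambda_i * g_i(x) = 0 for all i): OK

Verdict: the first failing condition is primal_feasibility -> primal.

primal


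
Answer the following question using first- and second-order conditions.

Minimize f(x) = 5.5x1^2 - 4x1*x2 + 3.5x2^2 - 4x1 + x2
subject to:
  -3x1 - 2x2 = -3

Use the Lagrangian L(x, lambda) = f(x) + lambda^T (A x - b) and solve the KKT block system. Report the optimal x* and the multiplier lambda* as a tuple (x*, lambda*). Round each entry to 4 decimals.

Form the Lagrangian:
  L(x, lambda) = (1/2) x^T Q x + c^T x + lambda^T (A x - b)
Stationarity (grad_x L = 0): Q x + c + A^T lambda = 0.
Primal feasibility: A x = b.

This gives the KKT block system:
  [ Q   A^T ] [ x     ]   [-c ]
  [ A    0  ] [ lambda ] = [ b ]

Solving the linear system:
  x*      = (0.7032, 0.4452)
  lambda* = (0.6516)
  f(x*)   = -0.2065

x* = (0.7032, 0.4452), lambda* = (0.6516)


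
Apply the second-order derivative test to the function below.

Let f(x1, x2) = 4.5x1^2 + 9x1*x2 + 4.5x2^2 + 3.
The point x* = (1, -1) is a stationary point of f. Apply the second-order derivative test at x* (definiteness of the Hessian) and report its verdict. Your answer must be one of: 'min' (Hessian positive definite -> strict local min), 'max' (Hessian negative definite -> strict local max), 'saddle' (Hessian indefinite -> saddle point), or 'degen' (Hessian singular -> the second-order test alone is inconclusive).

Compute the Hessian H = grad^2 f:
  H = [[9, 9], [9, 9]]
Verify stationarity: grad f(x*) = H x* + g = (0, 0).
Eigenvalues of H: 0, 18.
H has a zero eigenvalue (singular; positive semidefinite but not definite), so H is neither positive definite, negative definite, nor indefinite. The second-order test alone is inconclusive -> degen.
(Indeed, f is constant along the null direction of H through x*, so x* is not a strict local extremum.)

degen


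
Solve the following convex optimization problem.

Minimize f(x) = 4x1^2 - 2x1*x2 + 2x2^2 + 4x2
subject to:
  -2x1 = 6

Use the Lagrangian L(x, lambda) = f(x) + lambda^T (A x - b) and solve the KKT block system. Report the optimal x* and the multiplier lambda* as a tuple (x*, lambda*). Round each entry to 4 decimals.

Form the Lagrangian:
  L(x, lambda) = (1/2) x^T Q x + c^T x + lambda^T (A x - b)
Stationarity (grad_x L = 0): Q x + c + A^T lambda = 0.
Primal feasibility: A x = b.

This gives the KKT block system:
  [ Q   A^T ] [ x     ]   [-c ]
  [ A    0  ] [ lambda ] = [ b ]

Solving the linear system:
  x*      = (-3, -2.5)
  lambda* = (-9.5)
  f(x*)   = 23.5

x* = (-3, -2.5), lambda* = (-9.5)


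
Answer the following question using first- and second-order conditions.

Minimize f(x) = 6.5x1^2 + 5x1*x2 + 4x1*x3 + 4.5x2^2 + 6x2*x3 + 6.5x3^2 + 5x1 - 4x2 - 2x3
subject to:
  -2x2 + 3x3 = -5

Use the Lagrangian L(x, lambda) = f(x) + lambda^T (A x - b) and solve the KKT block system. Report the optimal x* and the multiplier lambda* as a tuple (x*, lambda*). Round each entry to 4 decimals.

Form the Lagrangian:
  L(x, lambda) = (1/2) x^T Q x + c^T x + lambda^T (A x - b)
Stationarity (grad_x L = 0): Q x + c + A^T lambda = 0.
Primal feasibility: A x = b.

This gives the KKT block system:
  [ Q   A^T ] [ x     ]   [-c ]
  [ A    0  ] [ lambda ] = [ b ]

Solving the linear system:
  x*      = (-0.802, 1.5772, -0.6152)
  lambda* = (1.2472)
  f(x*)   = -1.4263

x* = (-0.802, 1.5772, -0.6152), lambda* = (1.2472)


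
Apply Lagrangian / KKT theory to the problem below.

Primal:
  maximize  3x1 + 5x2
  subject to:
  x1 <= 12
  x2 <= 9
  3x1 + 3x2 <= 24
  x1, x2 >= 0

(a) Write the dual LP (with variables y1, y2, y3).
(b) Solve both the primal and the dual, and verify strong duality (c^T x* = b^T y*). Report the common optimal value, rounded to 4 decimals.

The standard primal-dual pair for 'max c^T x s.t. A x <= b, x >= 0' is:
  Dual:  min b^T y  s.t.  A^T y >= c,  y >= 0.

So the dual LP is:
  minimize  12y1 + 9y2 + 24y3
  subject to:
    y1 + 3y3 >= 3
    y2 + 3y3 >= 5
    y1, y2, y3 >= 0

Solving the primal: x* = (0, 8).
  primal value c^T x* = 40.
Solving the dual: y* = (0, 0, 1.6667).
  dual value b^T y* = 40.
Strong duality: c^T x* = b^T y*. Confirmed.

40


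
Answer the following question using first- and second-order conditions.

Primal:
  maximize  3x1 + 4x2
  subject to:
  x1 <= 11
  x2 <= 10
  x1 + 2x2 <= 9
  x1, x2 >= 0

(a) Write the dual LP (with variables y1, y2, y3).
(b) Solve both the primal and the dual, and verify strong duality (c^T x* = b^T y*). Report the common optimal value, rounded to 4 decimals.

The standard primal-dual pair for 'max c^T x s.t. A x <= b, x >= 0' is:
  Dual:  min b^T y  s.t.  A^T y >= c,  y >= 0.

So the dual LP is:
  minimize  11y1 + 10y2 + 9y3
  subject to:
    y1 + y3 >= 3
    y2 + 2y3 >= 4
    y1, y2, y3 >= 0

Solving the primal: x* = (9, 0).
  primal value c^T x* = 27.
Solving the dual: y* = (0, 0, 3).
  dual value b^T y* = 27.
Strong duality: c^T x* = b^T y*. Confirmed.

27


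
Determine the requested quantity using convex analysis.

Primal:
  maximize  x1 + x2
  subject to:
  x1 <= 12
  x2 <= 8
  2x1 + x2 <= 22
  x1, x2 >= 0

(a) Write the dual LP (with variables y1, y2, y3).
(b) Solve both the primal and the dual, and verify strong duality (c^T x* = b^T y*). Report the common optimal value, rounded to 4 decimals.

The standard primal-dual pair for 'max c^T x s.t. A x <= b, x >= 0' is:
  Dual:  min b^T y  s.t.  A^T y >= c,  y >= 0.

So the dual LP is:
  minimize  12y1 + 8y2 + 22y3
  subject to:
    y1 + 2y3 >= 1
    y2 + y3 >= 1
    y1, y2, y3 >= 0

Solving the primal: x* = (7, 8).
  primal value c^T x* = 15.
Solving the dual: y* = (0, 0.5, 0.5).
  dual value b^T y* = 15.
Strong duality: c^T x* = b^T y*. Confirmed.

15


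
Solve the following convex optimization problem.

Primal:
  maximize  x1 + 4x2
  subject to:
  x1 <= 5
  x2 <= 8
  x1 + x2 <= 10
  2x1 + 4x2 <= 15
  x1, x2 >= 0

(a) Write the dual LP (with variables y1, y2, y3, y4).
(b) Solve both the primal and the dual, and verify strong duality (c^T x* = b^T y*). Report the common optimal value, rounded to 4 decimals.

The standard primal-dual pair for 'max c^T x s.t. A x <= b, x >= 0' is:
  Dual:  min b^T y  s.t.  A^T y >= c,  y >= 0.

So the dual LP is:
  minimize  5y1 + 8y2 + 10y3 + 15y4
  subject to:
    y1 + y3 + 2y4 >= 1
    y2 + y3 + 4y4 >= 4
    y1, y2, y3, y4 >= 0

Solving the primal: x* = (0, 3.75).
  primal value c^T x* = 15.
Solving the dual: y* = (0, 0, 0, 1).
  dual value b^T y* = 15.
Strong duality: c^T x* = b^T y*. Confirmed.

15


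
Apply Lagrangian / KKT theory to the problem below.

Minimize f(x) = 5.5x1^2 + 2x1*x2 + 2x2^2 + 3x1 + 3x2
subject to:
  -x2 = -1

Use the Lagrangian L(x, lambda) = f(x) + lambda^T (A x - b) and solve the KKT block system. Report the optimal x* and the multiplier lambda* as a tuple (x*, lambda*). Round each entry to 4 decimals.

Form the Lagrangian:
  L(x, lambda) = (1/2) x^T Q x + c^T x + lambda^T (A x - b)
Stationarity (grad_x L = 0): Q x + c + A^T lambda = 0.
Primal feasibility: A x = b.

This gives the KKT block system:
  [ Q   A^T ] [ x     ]   [-c ]
  [ A    0  ] [ lambda ] = [ b ]

Solving the linear system:
  x*      = (-0.4545, 1)
  lambda* = (6.0909)
  f(x*)   = 3.8636

x* = (-0.4545, 1), lambda* = (6.0909)


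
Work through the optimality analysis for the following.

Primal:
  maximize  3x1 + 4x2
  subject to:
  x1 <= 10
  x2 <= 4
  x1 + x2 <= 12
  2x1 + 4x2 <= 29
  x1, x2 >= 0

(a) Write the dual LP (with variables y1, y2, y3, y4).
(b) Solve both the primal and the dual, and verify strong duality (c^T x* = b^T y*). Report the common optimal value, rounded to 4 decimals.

The standard primal-dual pair for 'max c^T x s.t. A x <= b, x >= 0' is:
  Dual:  min b^T y  s.t.  A^T y >= c,  y >= 0.

So the dual LP is:
  minimize  10y1 + 4y2 + 12y3 + 29y4
  subject to:
    y1 + y3 + 2y4 >= 3
    y2 + y3 + 4y4 >= 4
    y1, y2, y3, y4 >= 0

Solving the primal: x* = (9.5, 2.5).
  primal value c^T x* = 38.5.
Solving the dual: y* = (0, 0, 2, 0.5).
  dual value b^T y* = 38.5.
Strong duality: c^T x* = b^T y*. Confirmed.

38.5


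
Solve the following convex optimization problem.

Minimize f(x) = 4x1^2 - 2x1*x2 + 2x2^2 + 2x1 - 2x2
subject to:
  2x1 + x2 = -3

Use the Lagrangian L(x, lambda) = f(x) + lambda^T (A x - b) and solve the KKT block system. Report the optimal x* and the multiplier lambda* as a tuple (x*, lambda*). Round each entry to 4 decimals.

Form the Lagrangian:
  L(x, lambda) = (1/2) x^T Q x + c^T x + lambda^T (A x - b)
Stationarity (grad_x L = 0): Q x + c + A^T lambda = 0.
Primal feasibility: A x = b.

This gives the KKT block system:
  [ Q   A^T ] [ x     ]   [-c ]
  [ A    0  ] [ lambda ] = [ b ]

Solving the linear system:
  x*      = (-1.125, -0.75)
  lambda* = (2.75)
  f(x*)   = 3.75

x* = (-1.125, -0.75), lambda* = (2.75)


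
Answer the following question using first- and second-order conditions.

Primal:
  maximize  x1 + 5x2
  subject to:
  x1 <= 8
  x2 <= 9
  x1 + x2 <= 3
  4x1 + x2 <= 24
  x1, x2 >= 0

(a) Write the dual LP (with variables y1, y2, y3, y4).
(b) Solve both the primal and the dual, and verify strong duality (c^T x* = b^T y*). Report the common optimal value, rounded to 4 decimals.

The standard primal-dual pair for 'max c^T x s.t. A x <= b, x >= 0' is:
  Dual:  min b^T y  s.t.  A^T y >= c,  y >= 0.

So the dual LP is:
  minimize  8y1 + 9y2 + 3y3 + 24y4
  subject to:
    y1 + y3 + 4y4 >= 1
    y2 + y3 + y4 >= 5
    y1, y2, y3, y4 >= 0

Solving the primal: x* = (0, 3).
  primal value c^T x* = 15.
Solving the dual: y* = (0, 0, 5, 0).
  dual value b^T y* = 15.
Strong duality: c^T x* = b^T y*. Confirmed.

15


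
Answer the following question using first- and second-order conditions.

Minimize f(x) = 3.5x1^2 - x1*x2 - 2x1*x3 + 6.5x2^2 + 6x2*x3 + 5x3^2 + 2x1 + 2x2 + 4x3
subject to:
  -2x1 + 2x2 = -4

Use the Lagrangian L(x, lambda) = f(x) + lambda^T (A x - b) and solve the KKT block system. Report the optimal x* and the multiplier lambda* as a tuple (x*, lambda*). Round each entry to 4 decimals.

Form the Lagrangian:
  L(x, lambda) = (1/2) x^T Q x + c^T x + lambda^T (A x - b)
Stationarity (grad_x L = 0): Q x + c + A^T lambda = 0.
Primal feasibility: A x = b.

This gives the KKT block system:
  [ Q   A^T ] [ x     ]   [-c ]
  [ A    0  ] [ lambda ] = [ b ]

Solving the linear system:
  x*      = (1.0244, -0.9756, 0.3902)
  lambda* = (4.6829)
  f(x*)   = 10.1951

x* = (1.0244, -0.9756, 0.3902), lambda* = (4.6829)


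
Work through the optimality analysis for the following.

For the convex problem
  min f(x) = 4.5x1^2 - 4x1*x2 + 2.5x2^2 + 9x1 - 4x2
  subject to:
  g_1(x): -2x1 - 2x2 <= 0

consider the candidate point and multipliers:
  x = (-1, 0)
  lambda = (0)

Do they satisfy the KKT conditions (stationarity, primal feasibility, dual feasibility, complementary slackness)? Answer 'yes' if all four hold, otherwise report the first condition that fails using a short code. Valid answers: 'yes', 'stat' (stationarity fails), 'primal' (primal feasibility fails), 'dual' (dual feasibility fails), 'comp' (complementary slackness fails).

Gradient of f: grad f(x) = Q x + c = (0, 0)
Constraint values g_i(x) = a_i^T x - b_i:
  g_1((-1, 0)) = 2
Stationarity residual: grad f(x) + sum_i lambda_i a_i = (0, 0)
  -> stationarity OK
Primal feasibility (all g_i <= 0): FAILS
Dual feasibility (all lambda_i >= 0): OK
Complementary slackness (lambda_i * g_i(x) = 0 for all i): OK

Verdict: the first failing condition is primal_feasibility -> primal.

primal


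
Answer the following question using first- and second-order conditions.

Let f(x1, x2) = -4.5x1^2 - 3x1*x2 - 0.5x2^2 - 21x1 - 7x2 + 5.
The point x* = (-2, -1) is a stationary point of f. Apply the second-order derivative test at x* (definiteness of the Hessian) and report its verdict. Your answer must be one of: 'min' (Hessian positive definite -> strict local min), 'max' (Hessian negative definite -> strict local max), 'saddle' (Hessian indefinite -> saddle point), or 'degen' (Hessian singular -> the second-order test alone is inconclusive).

Compute the Hessian H = grad^2 f:
  H = [[-9, -3], [-3, -1]]
Verify stationarity: grad f(x*) = H x* + g = (0, 0).
Eigenvalues of H: -10, 0.
H has a zero eigenvalue (singular; negative semidefinite but not definite), so H is neither positive definite, negative definite, nor indefinite. The second-order test alone is inconclusive -> degen.
(Indeed, f is constant along the null direction of H through x*, so x* is not a strict local extremum.)

degen


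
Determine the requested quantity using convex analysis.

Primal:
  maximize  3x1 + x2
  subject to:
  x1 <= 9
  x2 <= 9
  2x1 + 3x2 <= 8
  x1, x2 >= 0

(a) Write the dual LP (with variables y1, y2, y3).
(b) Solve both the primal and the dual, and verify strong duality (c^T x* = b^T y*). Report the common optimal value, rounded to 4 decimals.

The standard primal-dual pair for 'max c^T x s.t. A x <= b, x >= 0' is:
  Dual:  min b^T y  s.t.  A^T y >= c,  y >= 0.

So the dual LP is:
  minimize  9y1 + 9y2 + 8y3
  subject to:
    y1 + 2y3 >= 3
    y2 + 3y3 >= 1
    y1, y2, y3 >= 0

Solving the primal: x* = (4, 0).
  primal value c^T x* = 12.
Solving the dual: y* = (0, 0, 1.5).
  dual value b^T y* = 12.
Strong duality: c^T x* = b^T y*. Confirmed.

12


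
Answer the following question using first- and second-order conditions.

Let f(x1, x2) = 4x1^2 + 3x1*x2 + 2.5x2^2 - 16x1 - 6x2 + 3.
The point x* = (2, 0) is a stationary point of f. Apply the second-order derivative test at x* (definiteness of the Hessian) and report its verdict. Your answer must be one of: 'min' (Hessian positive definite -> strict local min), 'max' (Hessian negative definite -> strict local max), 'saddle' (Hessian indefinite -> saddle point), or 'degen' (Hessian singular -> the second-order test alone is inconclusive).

Compute the Hessian H = grad^2 f:
  H = [[8, 3], [3, 5]]
Verify stationarity: grad f(x*) = H x* + g = (0, 0).
Eigenvalues of H: 3.1459, 9.8541.
Both eigenvalues > 0, so H is positive definite -> x* is a strict local min.

min


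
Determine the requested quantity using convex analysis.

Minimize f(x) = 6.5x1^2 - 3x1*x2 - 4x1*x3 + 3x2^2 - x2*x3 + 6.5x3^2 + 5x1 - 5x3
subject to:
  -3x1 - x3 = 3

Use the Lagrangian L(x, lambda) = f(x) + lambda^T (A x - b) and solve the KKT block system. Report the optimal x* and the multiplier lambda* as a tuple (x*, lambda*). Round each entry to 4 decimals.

Form the Lagrangian:
  L(x, lambda) = (1/2) x^T Q x + c^T x + lambda^T (A x - b)
Stationarity (grad_x L = 0): Q x + c + A^T lambda = 0.
Primal feasibility: A x = b.

This gives the KKT block system:
  [ Q   A^T ] [ x     ]   [-c ]
  [ A    0  ] [ lambda ] = [ b ]

Solving the linear system:
  x*      = (-0.9675, -0.5, -0.0974)
  lambda* = (-1.8961)
  f(x*)   = 0.6688

x* = (-0.9675, -0.5, -0.0974), lambda* = (-1.8961)
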